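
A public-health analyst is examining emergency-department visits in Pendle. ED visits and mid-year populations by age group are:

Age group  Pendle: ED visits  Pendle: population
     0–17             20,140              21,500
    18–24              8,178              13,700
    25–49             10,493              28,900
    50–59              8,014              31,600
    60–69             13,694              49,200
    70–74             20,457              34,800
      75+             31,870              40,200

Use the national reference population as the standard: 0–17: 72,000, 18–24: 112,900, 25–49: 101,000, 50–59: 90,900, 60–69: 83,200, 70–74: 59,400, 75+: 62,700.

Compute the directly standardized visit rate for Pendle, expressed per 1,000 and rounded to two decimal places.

519.41

Age-specific rates per 1,000 for Pendle: 936.744, 596.934, 363.080, 253.608, 278.333, 587.845, 792.786.
Standard total = 582,100; weights = 0.1237, 0.1940, 0.1735, 0.1562, 0.1429, 0.1020, 0.1077.
Standardized rate: 0.1237×936.744 + 0.1940×596.934 + 0.1735×363.080 + 0.1562×253.608 + 0.1429×278.333 + 0.1020×587.845 + 0.1077×792.786 = 519.4063 per 1,000.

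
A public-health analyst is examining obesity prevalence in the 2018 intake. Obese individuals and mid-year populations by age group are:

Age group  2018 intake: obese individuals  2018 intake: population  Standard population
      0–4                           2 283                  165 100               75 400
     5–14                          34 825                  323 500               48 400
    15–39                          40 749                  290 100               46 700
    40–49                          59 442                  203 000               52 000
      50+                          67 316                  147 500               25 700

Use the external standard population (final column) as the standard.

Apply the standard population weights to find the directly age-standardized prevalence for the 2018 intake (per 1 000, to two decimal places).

Age-specific rates per 1 000 for the 2018 intake: 13.828, 107.651, 140.465, 292.818, 456.380.
Standard total = 248 200; weights = 0.3038, 0.1950, 0.1882, 0.2095, 0.1035.
Standardized rate: 0.3038×13.828 + 0.1950×107.651 + 0.1882×140.465 + 0.2095×292.818 + 0.1035×456.380 = 160.2262 per 1 000.

160.23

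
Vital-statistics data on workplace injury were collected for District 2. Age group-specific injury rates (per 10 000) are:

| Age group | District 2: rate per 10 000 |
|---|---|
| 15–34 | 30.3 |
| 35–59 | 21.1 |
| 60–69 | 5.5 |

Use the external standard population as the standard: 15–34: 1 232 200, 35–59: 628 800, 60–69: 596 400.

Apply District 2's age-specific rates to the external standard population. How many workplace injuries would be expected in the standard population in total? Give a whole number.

Expected workplace injuries = Σ (standard pop × age-specific rate ÷ 10 000)
= 1 232 200×30.3/10 000 + 628 800×21.1/10 000 + 596 400×5.5/10 000
= 3733.57 + 1326.77 + 328.02 = 5388.35.

5388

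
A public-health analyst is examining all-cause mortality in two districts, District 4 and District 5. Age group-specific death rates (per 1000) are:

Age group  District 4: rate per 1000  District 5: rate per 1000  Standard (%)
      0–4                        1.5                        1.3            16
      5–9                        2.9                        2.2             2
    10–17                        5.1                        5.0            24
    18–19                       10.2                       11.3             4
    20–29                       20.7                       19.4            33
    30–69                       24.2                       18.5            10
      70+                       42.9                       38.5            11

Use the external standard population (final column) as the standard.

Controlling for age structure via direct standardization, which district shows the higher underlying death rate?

Standard weights: 0.16, 0.02, 0.24, 0.04, 0.33, 0.10, 0.11.
District 4: 0.1600×1.5 + 0.0200×2.9 + 0.2400×5.1 + 0.0400×10.2 + 0.3300×20.7 + 0.1000×24.2 + 0.1100×42.9 = 15.9000 per 1000.
District 5: 0.1600×1.3 + 0.0200×2.2 + 0.2400×5.0 + 0.0400×11.3 + 0.3300×19.4 + 0.1000×18.5 + 0.1100×38.5 = 14.3910 per 1000.

District 4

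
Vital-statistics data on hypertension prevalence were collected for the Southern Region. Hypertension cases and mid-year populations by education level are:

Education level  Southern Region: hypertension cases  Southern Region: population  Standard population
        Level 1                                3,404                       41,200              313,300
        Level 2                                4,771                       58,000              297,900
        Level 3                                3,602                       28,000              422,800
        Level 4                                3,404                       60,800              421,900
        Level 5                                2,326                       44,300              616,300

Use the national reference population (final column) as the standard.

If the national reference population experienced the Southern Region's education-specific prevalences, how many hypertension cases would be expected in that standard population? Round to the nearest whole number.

160760

Education-specific rates per 1,000 for the Southern Region: 82.621, 82.259, 128.643, 55.987, 52.506.
Expected hypertension cases = Σ (standard pop × education-specific rate ÷ 1,000)
= 313,300×82.621/1,000 + 297,900×82.259/1,000 + 422,800×128.643/1,000 + 421,900×55.987/1,000 + 616,300×52.506/1,000
= 25885.27 + 24504.84 + 54390.20 + 23620.85 + 32359.23 = 160760.39.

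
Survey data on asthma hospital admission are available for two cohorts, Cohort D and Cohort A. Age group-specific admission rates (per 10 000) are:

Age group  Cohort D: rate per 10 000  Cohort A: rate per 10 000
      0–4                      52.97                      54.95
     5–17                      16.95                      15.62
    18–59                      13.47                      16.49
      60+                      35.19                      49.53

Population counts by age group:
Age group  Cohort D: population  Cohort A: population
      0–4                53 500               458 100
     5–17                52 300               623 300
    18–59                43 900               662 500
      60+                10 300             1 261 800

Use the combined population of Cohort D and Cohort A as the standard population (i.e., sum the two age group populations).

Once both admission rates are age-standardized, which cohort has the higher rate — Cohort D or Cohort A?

Cohort A

Combined standard total = 3 165 700; weights = 0.1616, 0.2134, 0.2231, 0.4018.
Cohort D: 0.1616×52.97 + 0.2134×16.95 + 0.2231×13.47 + 0.4018×35.19 = 29.3241 per 10 000.
Cohort A: 0.1616×54.95 + 0.2134×15.62 + 0.2231×16.49 + 0.4018×49.53 = 35.7965 per 10 000.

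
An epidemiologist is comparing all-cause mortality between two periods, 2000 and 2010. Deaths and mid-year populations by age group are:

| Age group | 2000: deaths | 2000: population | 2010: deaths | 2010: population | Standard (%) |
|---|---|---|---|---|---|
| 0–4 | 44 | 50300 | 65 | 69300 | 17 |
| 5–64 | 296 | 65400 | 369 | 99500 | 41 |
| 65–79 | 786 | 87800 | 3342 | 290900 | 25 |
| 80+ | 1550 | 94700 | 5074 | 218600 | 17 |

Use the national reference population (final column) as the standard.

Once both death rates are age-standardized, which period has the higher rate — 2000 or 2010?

2010

Age-specific rates per 1000 for 2000: 0.875, 4.526, 8.952, 16.367.
For 2010: 0.938, 3.709, 11.488, 23.211.
Standard weights: 0.17, 0.41, 0.25, 0.17.
2000: 0.1700×0.875 + 0.4100×4.526 + 0.2500×8.952 + 0.1700×16.367 = 7.0249 per 1000.
2010: 0.1700×0.938 + 0.4100×3.709 + 0.2500×11.488 + 0.1700×23.211 = 8.4980 per 1000.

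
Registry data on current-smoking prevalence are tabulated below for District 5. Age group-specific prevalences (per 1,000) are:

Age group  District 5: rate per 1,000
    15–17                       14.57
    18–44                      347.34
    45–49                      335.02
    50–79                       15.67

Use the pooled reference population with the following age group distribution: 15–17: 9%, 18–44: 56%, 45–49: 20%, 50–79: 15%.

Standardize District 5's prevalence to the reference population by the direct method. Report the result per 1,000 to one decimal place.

265.2

Standard weights: 0.09, 0.56, 0.20, 0.15.
Standardized rate: 0.0900×14.57 + 0.5600×347.34 + 0.2000×335.02 + 0.1500×15.67 = 265.1762 per 1,000.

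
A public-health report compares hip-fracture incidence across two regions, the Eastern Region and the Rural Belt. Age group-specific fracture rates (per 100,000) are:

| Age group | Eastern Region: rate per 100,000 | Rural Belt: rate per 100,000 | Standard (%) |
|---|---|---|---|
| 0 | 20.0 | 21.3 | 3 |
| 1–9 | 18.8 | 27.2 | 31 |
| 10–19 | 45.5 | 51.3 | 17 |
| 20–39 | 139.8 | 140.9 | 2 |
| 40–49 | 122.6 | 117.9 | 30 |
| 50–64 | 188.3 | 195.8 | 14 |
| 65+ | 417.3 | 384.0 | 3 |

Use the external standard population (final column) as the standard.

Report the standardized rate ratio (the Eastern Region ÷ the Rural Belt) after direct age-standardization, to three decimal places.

0.976

Standard weights: 0.03, 0.31, 0.17, 0.02, 0.30, 0.14, 0.03.
The Eastern Region: 0.0300×20.0 + 0.3100×18.8 + 0.1700×45.5 + 0.0200×139.8 + 0.3000×122.6 + 0.1400×188.3 + 0.0300×417.3 = 92.6200 per 100,000.
The Rural Belt: 0.0300×21.3 + 0.3100×27.2 + 0.1700×51.3 + 0.0200×140.9 + 0.3000×117.9 + 0.1400×195.8 + 0.0300×384.0 = 94.9120 per 100,000.
Ratio = 92.6200 ÷ 94.9120 = 0.97585.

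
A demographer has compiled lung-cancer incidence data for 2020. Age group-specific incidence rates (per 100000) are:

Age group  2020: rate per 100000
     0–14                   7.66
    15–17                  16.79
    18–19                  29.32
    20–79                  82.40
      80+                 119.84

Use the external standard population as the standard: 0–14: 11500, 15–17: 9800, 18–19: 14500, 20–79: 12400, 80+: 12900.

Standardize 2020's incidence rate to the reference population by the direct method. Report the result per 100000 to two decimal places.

53.12

Standard total = 61100; weights = 0.1882, 0.1604, 0.2373, 0.2029, 0.2111.
Standardized rate: 0.1882×7.66 + 0.1604×16.79 + 0.2373×29.32 + 0.2029×82.40 + 0.2111×119.84 = 53.1173 per 100000.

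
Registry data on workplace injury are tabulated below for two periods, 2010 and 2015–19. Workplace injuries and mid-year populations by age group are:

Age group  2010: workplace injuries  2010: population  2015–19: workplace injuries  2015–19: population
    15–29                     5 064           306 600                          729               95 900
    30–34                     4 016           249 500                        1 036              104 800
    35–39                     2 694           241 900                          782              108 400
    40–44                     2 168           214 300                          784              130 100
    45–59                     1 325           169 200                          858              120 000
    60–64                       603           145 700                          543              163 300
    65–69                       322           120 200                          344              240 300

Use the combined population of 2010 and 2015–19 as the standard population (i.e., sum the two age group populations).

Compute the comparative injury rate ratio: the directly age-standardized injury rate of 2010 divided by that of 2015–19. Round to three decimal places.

1.641

Age-specific rates per 10 000 for 2010: 165.17, 160.96, 111.37, 101.17, 78.31, 41.39, 26.79.
For 2015–19: 76.02, 98.85, 72.14, 60.26, 71.50, 33.25, 14.32.
Combined standard total = 2 410 200; weights = 0.1670, 0.1470, 0.1453, 0.1429, 0.1200, 0.1282, 0.1496.
2010: 0.1670×165.17 + 0.1470×160.96 + 0.1453×111.37 + 0.1429×101.17 + 0.1200×78.31 + 0.1282×41.39 + 0.1496×26.79 = 100.5955 per 10 000.
2015–19: 0.1670×76.02 + 0.1470×98.85 + 0.1453×72.14 + 0.1429×60.26 + 0.1200×71.50 + 0.1282×33.25 + 0.1496×14.32 = 61.3057 per 10 000.
Ratio = 100.5955 ÷ 61.3057 = 1.64088.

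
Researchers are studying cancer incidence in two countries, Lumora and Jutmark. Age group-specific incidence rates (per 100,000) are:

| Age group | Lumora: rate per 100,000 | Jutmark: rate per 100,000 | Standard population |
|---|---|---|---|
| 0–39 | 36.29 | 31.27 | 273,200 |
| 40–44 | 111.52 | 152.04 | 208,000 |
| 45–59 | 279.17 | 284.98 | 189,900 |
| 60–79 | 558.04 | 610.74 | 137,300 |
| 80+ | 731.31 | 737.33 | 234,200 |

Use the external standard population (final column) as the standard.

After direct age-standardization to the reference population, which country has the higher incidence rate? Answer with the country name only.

Jutmark

Standard total = 1,042,600; weights = 0.2620, 0.1995, 0.1821, 0.1317, 0.2246.
Lumora: 0.2620×36.29 + 0.1995×111.52 + 0.1821×279.17 + 0.1317×558.04 + 0.2246×731.31 = 320.3689 per 100,000.
Jutmark: 0.2620×31.27 + 0.1995×152.04 + 0.1821×284.98 + 0.1317×610.74 + 0.2246×737.33 = 336.4879 per 100,000.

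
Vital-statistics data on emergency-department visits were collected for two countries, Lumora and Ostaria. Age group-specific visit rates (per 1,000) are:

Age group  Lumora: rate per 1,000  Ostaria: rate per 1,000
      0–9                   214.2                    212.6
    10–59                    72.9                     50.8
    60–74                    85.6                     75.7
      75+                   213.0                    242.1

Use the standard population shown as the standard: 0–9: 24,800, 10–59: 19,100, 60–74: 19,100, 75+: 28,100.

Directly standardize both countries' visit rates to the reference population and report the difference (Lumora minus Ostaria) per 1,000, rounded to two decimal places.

-1.83

Standard total = 91,100; weights = 0.2722, 0.2097, 0.2097, 0.3085.
Lumora: 0.2722×214.2 + 0.2097×72.9 + 0.2097×85.6 + 0.3085×213.0 = 157.2427 per 1,000.
Ostaria: 0.2722×212.6 + 0.2097×50.8 + 0.2097×75.7 + 0.3085×242.1 = 159.0740 per 1,000.
Difference = 157.2427 − 159.0740 = -1.8313.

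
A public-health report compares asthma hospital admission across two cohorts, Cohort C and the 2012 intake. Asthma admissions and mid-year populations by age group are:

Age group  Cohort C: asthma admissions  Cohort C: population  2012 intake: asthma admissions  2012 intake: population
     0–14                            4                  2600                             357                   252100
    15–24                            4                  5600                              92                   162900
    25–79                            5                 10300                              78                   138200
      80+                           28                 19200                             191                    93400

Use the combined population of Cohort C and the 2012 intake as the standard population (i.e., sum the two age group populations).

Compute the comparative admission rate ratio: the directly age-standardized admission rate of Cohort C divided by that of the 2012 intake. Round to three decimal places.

0.972

Age-specific rates per 10000 for Cohort C: 15.38, 7.14, 4.85, 14.58.
For the 2012 intake: 14.16, 5.65, 5.64, 20.45.
Combined standard total = 684300; weights = 0.3722, 0.2462, 0.2170, 0.1645.
Cohort C: 0.3722×15.38 + 0.2462×7.14 + 0.2170×4.85 + 0.1645×14.58 = 10.9382 per 10000.
The 2012 intake: 0.3722×14.16 + 0.2462×5.65 + 0.2170×5.64 + 0.1645×20.45 = 11.2512 per 10000.
Ratio = 10.9382 ÷ 11.2512 = 0.97218.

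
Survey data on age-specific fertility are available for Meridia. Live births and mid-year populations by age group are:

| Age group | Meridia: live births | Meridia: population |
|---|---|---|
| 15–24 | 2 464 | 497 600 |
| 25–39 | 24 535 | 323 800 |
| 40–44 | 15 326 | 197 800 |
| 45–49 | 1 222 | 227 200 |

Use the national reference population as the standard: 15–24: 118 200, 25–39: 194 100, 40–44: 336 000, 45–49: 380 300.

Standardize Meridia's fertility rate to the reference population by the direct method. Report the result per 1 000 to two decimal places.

42.17

Age-specific rates per 1 000 for Meridia: 4.952, 75.772, 77.482, 5.379.
Standard total = 1 028 600; weights = 0.1149, 0.1887, 0.3267, 0.3697.
Standardized rate: 0.1149×4.952 + 0.1887×75.772 + 0.3267×77.482 + 0.3697×5.379 = 42.1662 per 1 000.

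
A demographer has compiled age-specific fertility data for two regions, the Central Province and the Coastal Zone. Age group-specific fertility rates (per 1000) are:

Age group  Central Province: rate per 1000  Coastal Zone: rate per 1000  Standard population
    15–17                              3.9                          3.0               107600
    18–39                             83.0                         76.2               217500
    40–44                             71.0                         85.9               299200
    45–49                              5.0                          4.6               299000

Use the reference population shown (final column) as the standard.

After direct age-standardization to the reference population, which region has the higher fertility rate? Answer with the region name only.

Standard total = 923300; weights = 0.1165, 0.2356, 0.3241, 0.3238.
The Central Province: 0.1165×3.9 + 0.2356×83.0 + 0.3241×71.0 + 0.3238×5.0 = 44.6337 per 1000.
The Coastal Zone: 0.1165×3.0 + 0.2356×76.2 + 0.3241×85.9 + 0.3238×4.6 = 47.6259 per 1000.

Coastal Zone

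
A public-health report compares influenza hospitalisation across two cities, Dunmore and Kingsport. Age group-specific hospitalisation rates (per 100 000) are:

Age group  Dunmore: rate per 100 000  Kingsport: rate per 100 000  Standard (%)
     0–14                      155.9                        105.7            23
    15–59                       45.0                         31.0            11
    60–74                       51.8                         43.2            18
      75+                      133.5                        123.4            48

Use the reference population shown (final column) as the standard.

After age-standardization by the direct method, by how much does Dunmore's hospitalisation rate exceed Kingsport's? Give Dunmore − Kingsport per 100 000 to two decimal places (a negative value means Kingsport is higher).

Standard weights: 0.23, 0.11, 0.18, 0.48.
Dunmore: 0.2300×155.9 + 0.1100×45.0 + 0.1800×51.8 + 0.4800×133.5 = 114.2110 per 100 000.
Kingsport: 0.2300×105.7 + 0.1100×31.0 + 0.1800×43.2 + 0.4800×123.4 = 94.7290 per 100 000.
Difference = 114.2110 − 94.7290 = 19.4820.

19.48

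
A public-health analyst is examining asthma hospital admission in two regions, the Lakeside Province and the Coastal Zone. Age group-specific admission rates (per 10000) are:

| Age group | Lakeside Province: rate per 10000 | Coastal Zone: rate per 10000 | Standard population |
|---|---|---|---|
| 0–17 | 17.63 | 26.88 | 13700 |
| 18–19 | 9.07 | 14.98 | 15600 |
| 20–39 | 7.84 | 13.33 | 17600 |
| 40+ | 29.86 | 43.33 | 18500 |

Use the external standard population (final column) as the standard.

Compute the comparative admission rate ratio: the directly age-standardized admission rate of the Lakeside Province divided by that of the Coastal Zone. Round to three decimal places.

Standard total = 65400; weights = 0.2095, 0.2385, 0.2691, 0.2829.
The Lakeside Province: 0.2095×17.63 + 0.2385×9.07 + 0.2691×7.84 + 0.2829×29.86 = 16.4131 per 10000.
The Coastal Zone: 0.2095×26.88 + 0.2385×14.98 + 0.2691×13.33 + 0.2829×43.33 = 25.0483 per 10000.
Ratio = 16.4131 ÷ 25.0483 = 0.65526.

0.655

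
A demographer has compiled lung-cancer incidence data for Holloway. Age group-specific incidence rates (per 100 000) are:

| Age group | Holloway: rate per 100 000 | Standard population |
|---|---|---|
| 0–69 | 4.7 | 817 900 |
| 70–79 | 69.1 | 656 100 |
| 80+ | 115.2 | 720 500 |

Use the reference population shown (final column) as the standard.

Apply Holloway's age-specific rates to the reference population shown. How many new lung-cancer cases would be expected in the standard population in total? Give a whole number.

Expected new lung-cancer cases = Σ (standard pop × age-specific rate ÷ 100 000)
= 817 900×4.7/100 000 + 656 100×69.1/100 000 + 720 500×115.2/100 000
= 38.44 + 453.37 + 830.02 = 1321.82.

1322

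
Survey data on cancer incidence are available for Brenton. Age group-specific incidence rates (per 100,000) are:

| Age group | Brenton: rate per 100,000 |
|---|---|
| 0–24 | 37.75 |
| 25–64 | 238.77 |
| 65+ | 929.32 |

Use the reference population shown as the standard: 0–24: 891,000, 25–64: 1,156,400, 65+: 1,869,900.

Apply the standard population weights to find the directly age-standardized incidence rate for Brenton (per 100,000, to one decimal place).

522.7

Standard total = 3,917,300; weights = 0.2275, 0.2952, 0.4773.
Standardized rate: 0.2275×37.75 + 0.2952×238.77 + 0.4773×929.32 = 522.6774 per 100,000.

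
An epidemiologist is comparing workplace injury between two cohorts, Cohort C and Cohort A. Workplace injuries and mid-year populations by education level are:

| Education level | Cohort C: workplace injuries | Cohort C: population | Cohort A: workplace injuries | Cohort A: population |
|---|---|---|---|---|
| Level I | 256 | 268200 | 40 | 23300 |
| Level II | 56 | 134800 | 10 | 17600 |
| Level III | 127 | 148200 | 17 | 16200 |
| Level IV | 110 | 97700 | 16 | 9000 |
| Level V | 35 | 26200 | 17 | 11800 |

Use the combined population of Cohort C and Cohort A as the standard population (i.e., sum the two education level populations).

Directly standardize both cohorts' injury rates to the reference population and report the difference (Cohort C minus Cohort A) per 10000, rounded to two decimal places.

-4.66

Education-specific rates per 10000 for Cohort C: 9.55, 4.15, 8.57, 11.26, 13.36.
For Cohort A: 17.17, 5.68, 10.49, 17.78, 14.41.
Combined standard total = 753000; weights = 0.3871, 0.2024, 0.2183, 0.1417, 0.0505.
Cohort C: 0.3871×9.55 + 0.2024×4.15 + 0.2183×8.57 + 0.1417×11.26 + 0.0505×13.36 = 8.6764 per 10000.
Cohort A: 0.3871×17.17 + 0.2024×5.68 + 0.2183×10.49 + 0.1417×17.78 + 0.0505×14.41 = 13.3330 per 10000.
Difference = 8.6764 − 13.3330 = -4.6566.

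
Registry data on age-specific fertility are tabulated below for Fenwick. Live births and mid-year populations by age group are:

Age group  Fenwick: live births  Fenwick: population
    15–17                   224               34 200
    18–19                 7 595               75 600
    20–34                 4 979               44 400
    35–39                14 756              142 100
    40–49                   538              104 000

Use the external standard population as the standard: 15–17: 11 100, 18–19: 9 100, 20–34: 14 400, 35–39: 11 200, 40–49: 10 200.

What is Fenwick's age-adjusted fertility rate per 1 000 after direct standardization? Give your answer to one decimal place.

Age-specific rates per 1 000 for Fenwick: 6.550, 100.463, 112.140, 103.842, 5.173.
Standard total = 56 000; weights = 0.1982, 0.1625, 0.2571, 0.2000, 0.1821.
Standardized rate: 0.1982×6.550 + 0.1625×100.463 + 0.2571×112.140 + 0.2000×103.842 + 0.1821×5.173 = 68.1701 per 1 000.

68.2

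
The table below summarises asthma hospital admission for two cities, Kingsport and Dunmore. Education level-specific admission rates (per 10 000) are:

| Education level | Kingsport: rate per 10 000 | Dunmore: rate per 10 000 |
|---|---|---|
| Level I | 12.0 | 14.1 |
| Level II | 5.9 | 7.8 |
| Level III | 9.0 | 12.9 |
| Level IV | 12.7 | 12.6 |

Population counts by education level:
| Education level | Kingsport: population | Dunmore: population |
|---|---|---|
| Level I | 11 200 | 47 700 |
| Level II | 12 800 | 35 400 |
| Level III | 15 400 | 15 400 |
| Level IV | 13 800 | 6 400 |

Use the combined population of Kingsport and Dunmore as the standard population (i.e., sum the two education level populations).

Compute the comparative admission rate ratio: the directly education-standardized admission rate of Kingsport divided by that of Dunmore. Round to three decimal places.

0.821

Combined standard total = 158 100; weights = 0.3725, 0.3049, 0.1948, 0.1278.
Kingsport: 0.3725×12.0 + 0.3049×5.9 + 0.1948×9.0 + 0.1278×12.7 = 9.6453 per 10 000.
Dunmore: 0.3725×14.1 + 0.3049×7.8 + 0.1948×12.9 + 0.1278×12.6 = 11.7539 per 10 000.
Ratio = 9.6453 ÷ 11.7539 = 0.82060.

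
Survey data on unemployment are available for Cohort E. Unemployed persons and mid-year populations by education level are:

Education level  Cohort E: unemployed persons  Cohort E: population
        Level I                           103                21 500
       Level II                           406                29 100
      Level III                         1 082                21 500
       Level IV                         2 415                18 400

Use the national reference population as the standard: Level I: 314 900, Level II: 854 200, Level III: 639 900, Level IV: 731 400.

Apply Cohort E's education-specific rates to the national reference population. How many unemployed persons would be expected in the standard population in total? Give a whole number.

141626

Education-specific rates per 1 000 for Cohort E: 4.791, 13.952, 50.326, 131.250.
Expected unemployed persons = Σ (standard pop × education-specific rate ÷ 1 000)
= 314 900×4.791/1 000 + 854 200×13.952/1 000 + 639 900×50.326/1 000 + 731 400×131.250/1 000
= 1508.59 + 11917.70 + 32203.34 + 95996.25 = 141625.88.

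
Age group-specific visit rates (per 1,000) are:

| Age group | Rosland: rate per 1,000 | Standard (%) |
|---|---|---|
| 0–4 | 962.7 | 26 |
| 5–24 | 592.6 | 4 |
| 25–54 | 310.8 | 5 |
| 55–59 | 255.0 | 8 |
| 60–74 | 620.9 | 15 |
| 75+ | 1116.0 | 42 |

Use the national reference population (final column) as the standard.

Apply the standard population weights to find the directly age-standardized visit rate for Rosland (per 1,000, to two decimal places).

871.80

Standard weights: 0.26, 0.04, 0.05, 0.08, 0.15, 0.42.
Standardized rate: 0.2600×962.7 + 0.0400×592.6 + 0.0500×310.8 + 0.0800×255.0 + 0.1500×620.9 + 0.4200×1116.0 = 871.8010 per 1,000.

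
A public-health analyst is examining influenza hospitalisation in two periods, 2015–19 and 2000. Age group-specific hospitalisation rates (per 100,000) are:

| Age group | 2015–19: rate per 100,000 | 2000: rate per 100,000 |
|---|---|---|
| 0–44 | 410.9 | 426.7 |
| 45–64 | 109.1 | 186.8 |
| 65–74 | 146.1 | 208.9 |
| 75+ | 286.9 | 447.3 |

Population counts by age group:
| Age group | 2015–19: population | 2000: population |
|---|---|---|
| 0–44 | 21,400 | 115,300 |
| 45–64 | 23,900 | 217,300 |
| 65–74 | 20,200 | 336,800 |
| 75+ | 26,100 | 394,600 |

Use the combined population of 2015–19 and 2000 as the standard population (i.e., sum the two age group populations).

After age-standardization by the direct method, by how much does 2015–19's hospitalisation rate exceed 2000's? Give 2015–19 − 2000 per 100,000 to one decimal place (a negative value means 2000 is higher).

-95.9

Combined standard total = 1,155,600; weights = 0.1183, 0.2087, 0.3089, 0.3641.
2015–19: 0.1183×410.9 + 0.2087×109.1 + 0.3089×146.1 + 0.3641×286.9 = 220.9601 per 100,000.
2000: 0.1183×426.7 + 0.2087×186.8 + 0.3089×208.9 + 0.3641×447.3 = 316.8419 per 100,000.
Difference = 220.9601 − 316.8419 = -95.8818.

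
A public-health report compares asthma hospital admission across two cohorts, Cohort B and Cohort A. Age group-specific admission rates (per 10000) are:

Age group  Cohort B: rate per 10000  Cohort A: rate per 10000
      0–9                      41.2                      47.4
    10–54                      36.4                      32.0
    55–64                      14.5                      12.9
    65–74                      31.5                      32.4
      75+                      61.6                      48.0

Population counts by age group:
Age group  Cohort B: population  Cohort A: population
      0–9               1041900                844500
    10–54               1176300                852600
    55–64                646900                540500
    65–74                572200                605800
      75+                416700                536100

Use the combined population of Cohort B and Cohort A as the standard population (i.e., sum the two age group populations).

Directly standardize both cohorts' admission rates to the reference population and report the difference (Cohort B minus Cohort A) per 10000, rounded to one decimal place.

Combined standard total = 7233500; weights = 0.2608, 0.2805, 0.1642, 0.1629, 0.1317.
Cohort B: 0.2608×41.2 + 0.2805×36.4 + 0.1642×14.5 + 0.1629×31.5 + 0.1317×61.6 = 36.5782 per 10000.
Cohort A: 0.2608×47.4 + 0.2805×32.0 + 0.1642×12.9 + 0.1629×32.4 + 0.1317×48.0 = 35.0535 per 10000.
Difference = 36.5782 − 35.0535 = 1.5247.

1.5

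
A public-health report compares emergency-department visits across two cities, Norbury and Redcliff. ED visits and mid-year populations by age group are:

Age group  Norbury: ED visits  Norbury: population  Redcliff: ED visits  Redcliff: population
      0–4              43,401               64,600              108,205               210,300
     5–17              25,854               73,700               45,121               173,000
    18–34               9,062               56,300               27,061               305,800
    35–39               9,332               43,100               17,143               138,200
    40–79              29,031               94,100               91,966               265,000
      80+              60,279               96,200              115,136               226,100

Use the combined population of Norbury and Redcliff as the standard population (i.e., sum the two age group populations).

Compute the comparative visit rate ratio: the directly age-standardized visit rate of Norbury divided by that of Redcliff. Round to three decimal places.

1.241

Age-specific rates per 1,000 for Norbury: 671.842, 350.801, 160.959, 216.520, 308.512, 626.601.
For Redcliff: 514.527, 260.815, 88.492, 124.045, 347.042, 509.226.
Combined standard total = 1,746,400; weights = 0.1574, 0.1413, 0.2073, 0.1038, 0.2056, 0.1846.
Norbury: 0.1574×671.842 + 0.1413×350.801 + 0.2073×160.959 + 0.1038×216.520 + 0.2056×308.512 + 0.1846×626.601 = 390.2373 per 1,000.
Redcliff: 0.1574×514.527 + 0.1413×260.815 + 0.2073×88.492 + 0.1038×124.045 + 0.2056×347.042 + 0.1846×509.226 = 314.3983 per 1,000.
Ratio = 390.2373 ÷ 314.3983 = 1.24122.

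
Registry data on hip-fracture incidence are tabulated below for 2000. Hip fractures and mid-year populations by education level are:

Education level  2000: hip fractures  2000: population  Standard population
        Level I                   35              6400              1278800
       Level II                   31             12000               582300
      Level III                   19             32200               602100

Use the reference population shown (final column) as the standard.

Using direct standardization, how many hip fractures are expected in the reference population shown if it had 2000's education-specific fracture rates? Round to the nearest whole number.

8853

Education-specific rates per 100000 for 2000: 546.88, 258.33, 59.01.
Expected hip fractures = Σ (standard pop × education-specific rate ÷ 100000)
= 1278800×546.88/100000 + 582300×258.33/100000 + 602100×59.01/100000
= 6993.44 + 1504.28 + 355.28 = 8852.99.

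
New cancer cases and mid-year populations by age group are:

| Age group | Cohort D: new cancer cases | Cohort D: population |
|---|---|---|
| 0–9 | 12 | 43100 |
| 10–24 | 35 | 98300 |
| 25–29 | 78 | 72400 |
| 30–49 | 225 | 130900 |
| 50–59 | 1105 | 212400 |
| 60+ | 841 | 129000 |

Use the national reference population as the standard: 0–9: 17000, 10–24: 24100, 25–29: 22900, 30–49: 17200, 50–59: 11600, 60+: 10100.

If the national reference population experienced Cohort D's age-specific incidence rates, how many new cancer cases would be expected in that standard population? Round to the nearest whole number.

194

Age-specific rates per 100000 for Cohort D: 27.84, 35.61, 107.73, 171.89, 520.24, 651.94.
Expected new cancer cases = Σ (standard pop × age-specific rate ÷ 100000)
= 17000×27.84/100000 + 24100×35.61/100000 + 22900×107.73/100000 + 17200×171.89/100000 + 11600×520.24/100000 + 10100×651.94/100000
= 4.73 + 8.58 + 24.67 + 29.56 + 60.35 + 65.85 = 193.74.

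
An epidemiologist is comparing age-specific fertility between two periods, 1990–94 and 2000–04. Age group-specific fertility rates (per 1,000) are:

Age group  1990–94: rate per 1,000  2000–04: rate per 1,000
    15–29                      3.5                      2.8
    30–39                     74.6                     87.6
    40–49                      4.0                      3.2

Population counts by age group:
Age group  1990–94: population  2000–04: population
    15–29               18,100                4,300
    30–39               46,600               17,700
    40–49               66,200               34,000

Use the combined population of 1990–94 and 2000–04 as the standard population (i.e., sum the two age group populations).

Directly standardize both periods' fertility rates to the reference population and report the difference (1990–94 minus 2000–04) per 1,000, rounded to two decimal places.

Combined standard total = 186,900; weights = 0.1199, 0.3440, 0.5361.
1990–94: 0.1199×3.5 + 0.3440×74.6 + 0.5361×4.0 = 28.2289 per 1,000.
2000–04: 0.1199×2.8 + 0.3440×87.6 + 0.5361×3.2 = 32.1886 per 1,000.
Difference = 28.2289 − 32.1886 = -3.9597.

-3.96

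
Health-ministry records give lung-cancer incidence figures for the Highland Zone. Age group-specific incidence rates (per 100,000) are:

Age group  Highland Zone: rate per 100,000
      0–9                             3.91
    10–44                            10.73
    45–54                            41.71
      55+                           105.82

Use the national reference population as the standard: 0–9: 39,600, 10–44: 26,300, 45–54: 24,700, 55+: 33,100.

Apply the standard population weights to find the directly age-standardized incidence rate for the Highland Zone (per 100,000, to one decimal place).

Standard total = 123,700; weights = 0.3201, 0.2126, 0.1997, 0.2676.
Standardized rate: 0.3201×3.91 + 0.2126×10.73 + 0.1997×41.71 + 0.2676×105.82 = 40.1772 per 100,000.

40.2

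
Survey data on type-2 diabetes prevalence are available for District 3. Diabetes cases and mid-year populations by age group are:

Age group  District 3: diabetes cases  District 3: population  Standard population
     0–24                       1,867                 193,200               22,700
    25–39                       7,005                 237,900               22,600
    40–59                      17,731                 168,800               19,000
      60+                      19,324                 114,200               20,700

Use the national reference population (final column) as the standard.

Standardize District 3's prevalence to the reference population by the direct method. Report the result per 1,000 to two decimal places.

75.10

Age-specific rates per 1,000 for District 3: 9.664, 29.445, 105.041, 169.212.
Standard total = 85,000; weights = 0.2671, 0.2659, 0.2235, 0.2435.
Standardized rate: 0.2671×9.664 + 0.2659×29.445 + 0.2235×105.041 + 0.2435×169.212 = 75.0976 per 1,000.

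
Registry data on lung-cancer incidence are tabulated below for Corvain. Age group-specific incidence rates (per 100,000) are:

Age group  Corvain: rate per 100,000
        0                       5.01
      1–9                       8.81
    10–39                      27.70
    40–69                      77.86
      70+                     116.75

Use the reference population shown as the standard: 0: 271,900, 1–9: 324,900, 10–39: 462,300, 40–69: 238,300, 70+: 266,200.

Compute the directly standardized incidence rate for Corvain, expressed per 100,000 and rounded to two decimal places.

42.63

Standard total = 1,563,600; weights = 0.1739, 0.2078, 0.2957, 0.1524, 0.1702.
Standardized rate: 0.1739×5.01 + 0.2078×8.81 + 0.2957×27.70 + 0.1524×77.86 + 0.1702×116.75 = 42.6344 per 100,000.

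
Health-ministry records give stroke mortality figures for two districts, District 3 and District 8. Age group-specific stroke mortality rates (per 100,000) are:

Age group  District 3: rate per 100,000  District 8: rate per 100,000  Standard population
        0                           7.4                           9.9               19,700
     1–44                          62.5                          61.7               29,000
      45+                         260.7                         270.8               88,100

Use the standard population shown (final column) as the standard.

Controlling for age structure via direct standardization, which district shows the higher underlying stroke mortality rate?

District 8

Standard total = 136,800; weights = 0.1440, 0.2120, 0.6440.
District 3: 0.1440×7.4 + 0.2120×62.5 + 0.6440×260.7 = 182.2072 per 100,000.
District 8: 0.1440×9.9 + 0.2120×61.7 + 0.6440×270.8 = 188.9021 per 100,000.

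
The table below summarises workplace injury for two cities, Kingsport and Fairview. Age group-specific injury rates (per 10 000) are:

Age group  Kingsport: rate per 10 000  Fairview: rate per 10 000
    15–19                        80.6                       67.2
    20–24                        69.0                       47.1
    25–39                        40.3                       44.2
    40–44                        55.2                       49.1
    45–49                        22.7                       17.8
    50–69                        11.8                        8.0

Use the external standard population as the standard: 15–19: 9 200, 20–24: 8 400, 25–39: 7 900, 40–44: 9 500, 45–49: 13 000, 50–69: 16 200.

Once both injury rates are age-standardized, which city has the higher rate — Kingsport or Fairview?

Standard total = 64 200; weights = 0.1433, 0.1308, 0.1231, 0.1480, 0.2025, 0.2523.
Kingsport: 0.1433×80.6 + 0.1308×69.0 + 0.1231×40.3 + 0.1480×55.2 + 0.2025×22.7 + 0.2523×11.8 = 41.2796 per 10 000.
Fairview: 0.1433×67.2 + 0.1308×47.1 + 0.1231×44.2 + 0.1480×49.1 + 0.2025×17.8 + 0.2523×8.0 = 34.1201 per 10 000.

Kingsport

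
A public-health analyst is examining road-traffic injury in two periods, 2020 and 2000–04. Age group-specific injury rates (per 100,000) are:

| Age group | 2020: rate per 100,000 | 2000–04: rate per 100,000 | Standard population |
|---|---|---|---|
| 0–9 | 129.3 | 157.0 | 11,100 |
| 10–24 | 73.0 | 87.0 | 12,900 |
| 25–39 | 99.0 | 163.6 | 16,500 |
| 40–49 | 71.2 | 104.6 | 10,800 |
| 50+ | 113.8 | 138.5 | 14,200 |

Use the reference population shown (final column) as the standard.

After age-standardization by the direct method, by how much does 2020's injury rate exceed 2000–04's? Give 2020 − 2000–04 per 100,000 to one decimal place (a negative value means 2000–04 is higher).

Standard total = 65,500; weights = 0.1695, 0.1969, 0.2519, 0.1649, 0.2168.
2020: 0.1695×129.3 + 0.1969×73.0 + 0.2519×99.0 + 0.1649×71.2 + 0.2168×113.8 = 97.6389 per 100,000.
2000–04: 0.1695×157.0 + 0.1969×87.0 + 0.2519×163.6 + 0.1649×104.6 + 0.2168×138.5 = 132.2256 per 100,000.
Difference = 97.6389 − 132.2256 = -34.5867.

-34.6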